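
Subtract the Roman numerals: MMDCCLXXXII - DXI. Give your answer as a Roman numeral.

MMDCCLXXXII = 2782
DXI = 511
2782 - 511 = 2271

MMCCLXXI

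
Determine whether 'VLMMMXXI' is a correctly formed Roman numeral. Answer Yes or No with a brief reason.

'VLMMMXXI': Invalid subtractive combination: VL

No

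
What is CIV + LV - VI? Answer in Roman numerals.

CIV = 104, LV = 55, VI = 6
104 + 55 = 159
159 - 6 = 153

CLIII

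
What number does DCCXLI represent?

DCCXLI: D=500, C=100, C=100, XL=40, I=1
500 + 100 + 100 + 40 + 1 = 741

741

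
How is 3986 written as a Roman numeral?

Convert 3986 to Roman numerals:
  3986 contains 3×1000 (MMM)
  986 contains 1×900 (CM)
  86 contains 1×50 (L)
  36 contains 3×10 (XXX)
  6 contains 1×5 (V)
  1 contains 1×1 (I)

MMMCMLXXXVI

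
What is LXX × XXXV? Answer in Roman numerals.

LXX = 70
XXXV = 35
70 × 35 = 2450

MMCDL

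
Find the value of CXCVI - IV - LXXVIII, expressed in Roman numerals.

CXCVI = 196, IV = 4, LXXVIII = 78
196 - 4 = 192
192 - 78 = 114

CXIV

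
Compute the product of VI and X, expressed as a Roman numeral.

VI = 6
X = 10
6 × 10 = 60

LX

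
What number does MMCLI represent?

MMCLI: M=1000, M=1000, C=100, L=50, I=1
1000 + 1000 + 100 + 50 + 1 = 2151

2151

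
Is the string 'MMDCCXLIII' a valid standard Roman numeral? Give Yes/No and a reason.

'MMDCCXLIII': Check the rules: uses only the symbols I, V, X, L, C, D, M; no symbol is repeated more than three times in a row; V, L and D each appear at most once; the only place a smaller symbol precedes a larger one is the allowed subtractive pair XL, the symbol right after such a pair (if any) is smaller than the pair's first symbol, and otherwise the values never increase from left to right. Value: M (1000) + M (1000) + D (500) + C (100) + C (100) + XL (40) + I (1) + I (1) + I (1) = 2743. So it is a valid standard Roman numeral.

Yes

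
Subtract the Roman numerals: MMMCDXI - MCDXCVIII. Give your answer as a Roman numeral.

MMMCDXI = 3411
MCDXCVIII = 1498
3411 - 1498 = 1913

MCMXIII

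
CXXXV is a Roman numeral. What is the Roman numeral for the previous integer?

CXXXV = 135, so the previous integer is 135 - 1 = 134

CXXXIV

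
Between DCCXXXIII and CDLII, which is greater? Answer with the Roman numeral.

DCCXXXIII = 733
CDLII = 452
733 is larger

DCCXXXIII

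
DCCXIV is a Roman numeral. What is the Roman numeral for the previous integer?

DCCXIV = 714, so the previous integer is 714 - 1 = 713

DCCXIII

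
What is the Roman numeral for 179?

Convert 179 to Roman numerals:
  179 contains 1×100 (C)
  79 contains 1×50 (L)
  29 contains 2×10 (XX)
  9 contains 1×9 (IX)

CLXXIX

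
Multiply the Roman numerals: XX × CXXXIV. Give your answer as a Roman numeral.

XX = 20
CXXXIV = 134
20 × 134 = 2680

MMDCLXXX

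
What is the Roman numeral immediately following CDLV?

CDLV = 455; next is 456

CDLVI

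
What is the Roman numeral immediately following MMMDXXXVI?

MMMDXXXVI = 3536, so the next integer is 3536 + 1 = 3537

MMMDXXXVII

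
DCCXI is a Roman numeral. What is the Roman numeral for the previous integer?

DCCXI = 711, so the previous integer is 711 - 1 = 710

DCCX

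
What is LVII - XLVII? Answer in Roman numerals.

LVII = 57
XLVII = 47
57 - 47 = 10

X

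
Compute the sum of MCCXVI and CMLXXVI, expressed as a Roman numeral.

MCCXVI = 1216
CMLXXVI = 976
1216 + 976 = 2192

MMCXCII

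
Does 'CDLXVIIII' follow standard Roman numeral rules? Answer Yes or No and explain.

'CDLXVIIII': More than 3 consecutive I's

No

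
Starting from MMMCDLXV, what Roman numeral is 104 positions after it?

MMMCDLXV = 3465
3465 + 104 = 3569

MMMDLXIX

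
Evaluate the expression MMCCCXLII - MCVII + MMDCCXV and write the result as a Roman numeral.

MMCCCXLII = 2342, MCVII = 1107, MMDCCXV = 2715
2342 - 1107 = 1235
1235 + 2715 = 3950

MMMCML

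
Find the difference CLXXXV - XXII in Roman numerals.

CLXXXV = 185
XXII = 22
185 - 22 = 163

CLXIII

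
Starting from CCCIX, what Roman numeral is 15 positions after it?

CCCIX = 309
309 + 15 = 324

CCCXXIV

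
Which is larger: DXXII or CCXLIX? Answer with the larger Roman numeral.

DXXII = 522
CCXLIX = 249
522 is larger

DXXII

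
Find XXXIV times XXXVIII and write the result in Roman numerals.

XXXIV = 34
XXXVIII = 38
34 × 38 = 1292

MCCXCII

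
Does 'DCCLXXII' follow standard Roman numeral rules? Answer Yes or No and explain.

'DCCLXXII': Check the rules: uses only the symbols I, V, X, L, C, D, M; no symbol is repeated more than three times in a row; V, L and D each appear at most once; no smaller symbol precedes a larger one (values never increase from left to right). Value: D (500) + C (100) + C (100) + L (50) + X (10) + X (10) + I (1) + I (1) = 772. So it is a valid standard Roman numeral.

Yes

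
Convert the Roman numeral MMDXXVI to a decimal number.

MMDXXVI: M=1000, M=1000, D=500, X=10, X=10, V=5, I=1
1000 + 1000 + 500 + 10 + 10 + 5 + 1 = 2526

2526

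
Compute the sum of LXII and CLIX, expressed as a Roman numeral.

LXII = 62
CLIX = 159
62 + 159 = 221

CCXXI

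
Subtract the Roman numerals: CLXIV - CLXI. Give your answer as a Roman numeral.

CLXIV = 164
CLXI = 161
164 - 161 = 3

III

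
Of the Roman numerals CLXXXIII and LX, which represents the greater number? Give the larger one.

CLXXXIII = 183
LX = 60
183 is larger

CLXXXIII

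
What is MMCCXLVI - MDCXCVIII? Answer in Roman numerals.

MMCCXLVI = 2246
MDCXCVIII = 1698
2246 - 1698 = 548

DXLVIII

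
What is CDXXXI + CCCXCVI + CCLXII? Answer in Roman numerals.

CDXXXI = 431, CCCXCVI = 396, CCLXII = 262
431 + 396 = 827
827 + 262 = 1089

MLXXXIX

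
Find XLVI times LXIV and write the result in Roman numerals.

XLVI = 46
LXIV = 64
46 × 64 = 2944

MMCMXLIV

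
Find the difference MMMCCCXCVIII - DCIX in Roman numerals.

MMMCCCXCVIII = 3398
DCIX = 609
3398 - 609 = 2789

MMDCCLXXXIX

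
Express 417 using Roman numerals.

Convert 417 to Roman numerals:
  417 contains 1×400 (CD)
  17 contains 1×10 (X)
  7 contains 1×5 (V)
  2 contains 2×1 (II)

CDXVII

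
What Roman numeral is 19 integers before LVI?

LVI = 56
56 - 19 = 37

XXXVII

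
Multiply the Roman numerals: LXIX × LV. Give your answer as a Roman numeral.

LXIX = 69
LV = 55
69 × 55 = 3795

MMMDCCXCV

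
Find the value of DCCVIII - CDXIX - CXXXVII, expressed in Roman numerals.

DCCVIII = 708, CDXIX = 419, CXXXVII = 137
708 - 419 = 289
289 - 137 = 152

CLII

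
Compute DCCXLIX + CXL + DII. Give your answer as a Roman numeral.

DCCXLIX = 749, CXL = 140, DII = 502
749 + 140 = 889
889 + 502 = 1391

MCCCXCI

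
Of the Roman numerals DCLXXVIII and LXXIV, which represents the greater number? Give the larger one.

DCLXXVIII = 678
LXXIV = 74
678 is larger

DCLXXVIII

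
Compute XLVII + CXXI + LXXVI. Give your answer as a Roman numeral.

XLVII = 47, CXXI = 121, LXXVI = 76
47 + 121 = 168
168 + 76 = 244

CCXLIV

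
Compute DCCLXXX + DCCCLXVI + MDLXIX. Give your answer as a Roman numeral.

DCCLXXX = 780, DCCCLXVI = 866, MDLXIX = 1569
780 + 866 = 1646
1646 + 1569 = 3215

MMMCCXV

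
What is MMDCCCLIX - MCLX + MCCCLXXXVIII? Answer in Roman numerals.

MMDCCCLIX = 2859, MCLX = 1160, MCCCLXXXVIII = 1388
2859 - 1160 = 1699
1699 + 1388 = 3087

MMMLXXXVII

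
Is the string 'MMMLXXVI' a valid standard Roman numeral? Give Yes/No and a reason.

'MMMLXXVI': Check the rules: uses only the symbols I, V, X, L, C, D, M; no symbol is repeated more than three times in a row; V, L and D each appear at most once; no smaller symbol precedes a larger one (values never increase from left to right). Value: M (1000) + M (1000) + M (1000) + L (50) + X (10) + X (10) + V (5) + I (1) = 3076. So it is a valid standard Roman numeral.

Yes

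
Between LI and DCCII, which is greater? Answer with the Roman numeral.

LI = 51
DCCII = 702
702 is larger

DCCII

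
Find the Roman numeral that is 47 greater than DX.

DX = 510
510 + 47 = 557

DLVII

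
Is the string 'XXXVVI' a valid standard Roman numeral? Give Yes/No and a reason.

'XXXVVI': V should not appear more than once

No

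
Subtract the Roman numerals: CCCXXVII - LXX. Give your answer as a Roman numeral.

CCCXXVII = 327
LXX = 70
327 - 70 = 257

CCLVII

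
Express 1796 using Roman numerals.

Convert 1796 to Roman numerals:
  1796 contains 1×1000 (M)
  796 contains 1×500 (D)
  296 contains 2×100 (CC)
  96 contains 1×90 (XC)
  6 contains 1×5 (V)
  1 contains 1×1 (I)

MDCCXCVI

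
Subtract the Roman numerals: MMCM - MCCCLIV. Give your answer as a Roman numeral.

MMCM = 2900
MCCCLIV = 1354
2900 - 1354 = 1546

MDXLVI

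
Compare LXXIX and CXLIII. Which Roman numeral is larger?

LXXIX = 79
CXLIII = 143
143 is larger

CXLIII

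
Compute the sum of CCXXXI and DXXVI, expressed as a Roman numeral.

CCXXXI = 231
DXXVI = 526
231 + 526 = 757

DCCLVII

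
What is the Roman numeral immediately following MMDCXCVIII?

MMDCXCVIII = 2698, so the next integer is 2698 + 1 = 2699

MMDCXCIX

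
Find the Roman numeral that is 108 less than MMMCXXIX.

MMMCXXIX = 3129
3129 - 108 = 3021

MMMXXI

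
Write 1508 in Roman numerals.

Convert 1508 to Roman numerals:
  1508 contains 1×1000 (M)
  508 contains 1×500 (D)
  8 contains 1×5 (V)
  3 contains 3×1 (III)

MDVIII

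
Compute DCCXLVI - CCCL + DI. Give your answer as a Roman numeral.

DCCXLVI = 746, CCCL = 350, DI = 501
746 - 350 = 396
396 + 501 = 897

DCCCXCVII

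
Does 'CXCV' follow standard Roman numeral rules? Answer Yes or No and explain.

'CXCV': Check the rules: uses only the symbols I, V, X, L, C, D, M; no symbol is repeated more than three times in a row; V, L and D each appear at most once; the only place a smaller symbol precedes a larger one is the allowed subtractive pair XC, the symbol right after such a pair (if any) is smaller than the pair's first symbol, and otherwise the values never increase from left to right. Value: C (100) + XC (90) + V (5) = 195. So it is a valid standard Roman numeral.

Yes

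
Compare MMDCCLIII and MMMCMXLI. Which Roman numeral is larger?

MMDCCLIII = 2753
MMMCMXLI = 3941
3941 is larger

MMMCMXLI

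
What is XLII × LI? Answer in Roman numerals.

XLII = 42
LI = 51
42 × 51 = 2142

MMCXLII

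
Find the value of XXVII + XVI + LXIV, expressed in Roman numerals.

XXVII = 27, XVI = 16, LXIV = 64
27 + 16 = 43
43 + 64 = 107

CVII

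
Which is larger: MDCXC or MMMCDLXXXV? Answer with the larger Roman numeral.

MDCXC = 1690
MMMCDLXXXV = 3485
3485 is larger

MMMCDLXXXV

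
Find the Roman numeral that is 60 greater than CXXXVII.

CXXXVII = 137
137 + 60 = 197

CXCVII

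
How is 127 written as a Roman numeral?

Convert 127 to Roman numerals:
  127 contains 1×100 (C)
  27 contains 2×10 (XX)
  7 contains 1×5 (V)
  2 contains 2×1 (II)

CXXVII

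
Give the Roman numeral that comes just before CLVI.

CLVI = 156; previous is 155

CLV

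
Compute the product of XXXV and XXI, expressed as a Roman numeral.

XXXV = 35
XXI = 21
35 × 21 = 735

DCCXXXV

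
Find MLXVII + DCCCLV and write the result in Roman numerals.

MLXVII = 1067
DCCCLV = 855
1067 + 855 = 1922

MCMXXII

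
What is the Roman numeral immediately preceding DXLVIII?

DXLVIII = 548, so the previous integer is 548 - 1 = 547

DXLVII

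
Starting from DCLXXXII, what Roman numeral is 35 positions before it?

DCLXXXII = 682
682 - 35 = 647

DCXLVII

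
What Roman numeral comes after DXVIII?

DXVIII = 518, so the next integer is 518 + 1 = 519

DXIX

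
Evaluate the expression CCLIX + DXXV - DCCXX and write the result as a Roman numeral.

CCLIX = 259, DXXV = 525, DCCXX = 720
259 + 525 = 784
784 - 720 = 64

LXIV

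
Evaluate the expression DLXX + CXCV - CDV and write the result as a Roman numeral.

DLXX = 570, CXCV = 195, CDV = 405
570 + 195 = 765
765 - 405 = 360

CCCLX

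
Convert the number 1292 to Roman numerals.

Convert 1292 to Roman numerals:
  1292 contains 1×1000 (M)
  292 contains 2×100 (CC)
  92 contains 1×90 (XC)
  2 contains 2×1 (II)

MCCXCII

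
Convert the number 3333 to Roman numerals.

Convert 3333 to Roman numerals:
  3333 contains 3×1000 (MMM)
  333 contains 3×100 (CCC)
  33 contains 3×10 (XXX)
  3 contains 3×1 (III)

MMMCCCXXXIII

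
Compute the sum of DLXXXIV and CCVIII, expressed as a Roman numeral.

DLXXXIV = 584
CCVIII = 208
584 + 208 = 792

DCCXCII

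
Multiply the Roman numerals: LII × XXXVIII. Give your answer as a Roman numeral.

LII = 52
XXXVIII = 38
52 × 38 = 1976

MCMLXXVI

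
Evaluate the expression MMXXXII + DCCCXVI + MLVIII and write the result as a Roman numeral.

MMXXXII = 2032, DCCCXVI = 816, MLVIII = 1058
2032 + 816 = 2848
2848 + 1058 = 3906

MMMCMVI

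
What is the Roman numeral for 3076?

Convert 3076 to Roman numerals:
  3076 contains 3×1000 (MMM)
  76 contains 1×50 (L)
  26 contains 2×10 (XX)
  6 contains 1×5 (V)
  1 contains 1×1 (I)

MMMLXXVI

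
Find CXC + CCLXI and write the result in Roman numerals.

CXC = 190
CCLXI = 261
190 + 261 = 451

CDLI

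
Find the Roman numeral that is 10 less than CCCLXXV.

CCCLXXV = 375
375 - 10 = 365

CCCLXV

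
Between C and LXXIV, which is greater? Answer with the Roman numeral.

C = 100
LXXIV = 74
100 is larger

C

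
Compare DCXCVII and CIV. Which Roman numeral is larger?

DCXCVII = 697
CIV = 104
697 is larger

DCXCVII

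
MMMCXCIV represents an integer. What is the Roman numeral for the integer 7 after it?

MMMCXCIV = 3194
3194 + 7 = 3201

MMMCCI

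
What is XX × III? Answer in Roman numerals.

XX = 20
III = 3
20 × 3 = 60

LX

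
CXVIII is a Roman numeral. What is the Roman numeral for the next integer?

CXVIII = 118; next is 119

CXIX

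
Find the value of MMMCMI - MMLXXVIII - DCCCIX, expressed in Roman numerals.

MMMCMI = 3901, MMLXXVIII = 2078, DCCCIX = 809
3901 - 2078 = 1823
1823 - 809 = 1014

MXIV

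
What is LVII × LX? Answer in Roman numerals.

LVII = 57
LX = 60
57 × 60 = 3420

MMMCDXX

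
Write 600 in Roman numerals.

Convert 600 to Roman numerals:
  600 contains 1×500 (D)
  100 contains 1×100 (C)

DC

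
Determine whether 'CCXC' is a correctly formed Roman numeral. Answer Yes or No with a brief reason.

'CCXC': Check the rules: uses only the symbols I, V, X, L, C, D, M; no symbol is repeated more than three times in a row; V, L and D each appear at most once; the only place a smaller symbol precedes a larger one is the allowed subtractive pair XC, the symbol right after such a pair (if any) is smaller than the pair's first symbol, and otherwise the values never increase from left to right. Value: C (100) + C (100) + XC (90) = 290. So it is a valid standard Roman numeral.

Yes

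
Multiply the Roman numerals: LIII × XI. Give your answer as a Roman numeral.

LIII = 53
XI = 11
53 × 11 = 583

DLXXXIII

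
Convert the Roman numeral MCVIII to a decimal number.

MCVIII: M=1000, C=100, V=5, I=1, I=1, I=1
1000 + 100 + 5 + 1 + 1 + 1 = 1108

1108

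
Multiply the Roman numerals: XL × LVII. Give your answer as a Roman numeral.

XL = 40
LVII = 57
40 × 57 = 2280

MMCCLXXX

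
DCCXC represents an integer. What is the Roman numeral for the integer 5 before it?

DCCXC = 790
790 - 5 = 785

DCCLXXXV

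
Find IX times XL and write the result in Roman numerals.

IX = 9
XL = 40
9 × 40 = 360

CCCLX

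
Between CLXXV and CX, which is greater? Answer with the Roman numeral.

CLXXV = 175
CX = 110
175 is larger

CLXXV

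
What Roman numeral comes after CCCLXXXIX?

CCCLXXXIX = 389, so the next integer is 389 + 1 = 390

CCCXC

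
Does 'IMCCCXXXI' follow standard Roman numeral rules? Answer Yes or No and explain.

'IMCCCXXXI': Invalid subtractive combination: IM

No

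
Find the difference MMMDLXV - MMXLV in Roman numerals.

MMMDLXV = 3565
MMXLV = 2045
3565 - 2045 = 1520

MDXX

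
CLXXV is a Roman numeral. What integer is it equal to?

CLXXV: C=100, L=50, X=10, X=10, V=5
100 + 50 + 10 + 10 + 5 = 175

175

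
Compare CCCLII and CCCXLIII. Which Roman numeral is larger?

CCCLII = 352
CCCXLIII = 343
352 is larger

CCCLII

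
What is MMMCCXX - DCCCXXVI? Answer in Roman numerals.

MMMCCXX = 3220
DCCCXXVI = 826
3220 - 826 = 2394

MMCCCXCIV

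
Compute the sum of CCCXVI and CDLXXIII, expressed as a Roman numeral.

CCCXVI = 316
CDLXXIII = 473
316 + 473 = 789

DCCLXXXIX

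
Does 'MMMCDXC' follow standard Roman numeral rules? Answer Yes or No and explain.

'MMMCDXC': Check the rules: uses only the symbols I, V, X, L, C, D, M; no symbol is repeated more than three times in a row; V, L and D each appear at most once; the only places a smaller symbol precedes a larger one are the allowed subtractive pairs CD, XC, the symbol right after such a pair (if any) is smaller than the pair's first symbol, and otherwise the values never increase from left to right. Value: M (1000) + M (1000) + M (1000) + CD (400) + XC (90) = 3490. So it is a valid standard Roman numeral.

Yes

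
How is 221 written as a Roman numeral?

Convert 221 to Roman numerals:
  221 contains 2×100 (CC)
  21 contains 2×10 (XX)
  1 contains 1×1 (I)

CCXXI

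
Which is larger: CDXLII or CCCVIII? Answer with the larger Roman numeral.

CDXLII = 442
CCCVIII = 308
442 is larger

CDXLII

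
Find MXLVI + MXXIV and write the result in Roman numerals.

MXLVI = 1046
MXXIV = 1024
1046 + 1024 = 2070

MMLXX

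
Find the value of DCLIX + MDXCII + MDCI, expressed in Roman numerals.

DCLIX = 659, MDXCII = 1592, MDCI = 1601
659 + 1592 = 2251
2251 + 1601 = 3852

MMMDCCCLII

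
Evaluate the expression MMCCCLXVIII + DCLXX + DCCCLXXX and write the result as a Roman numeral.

MMCCCLXVIII = 2368, DCLXX = 670, DCCCLXXX = 880
2368 + 670 = 3038
3038 + 880 = 3918

MMMCMXVIII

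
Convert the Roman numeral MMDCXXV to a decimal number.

MMDCXXV: M=1000, M=1000, D=500, C=100, X=10, X=10, V=5
1000 + 1000 + 500 + 100 + 10 + 10 + 5 = 2625

2625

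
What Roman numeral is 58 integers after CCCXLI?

CCCXLI = 341
341 + 58 = 399

CCCXCIX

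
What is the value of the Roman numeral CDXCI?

CDXCI: CD=400, XC=90, I=1
400 + 90 + 1 = 491

491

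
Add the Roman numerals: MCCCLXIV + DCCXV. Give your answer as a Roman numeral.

MCCCLXIV = 1364
DCCXV = 715
1364 + 715 = 2079

MMLXXIX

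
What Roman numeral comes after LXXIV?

LXXIV = 74, so the next integer is 74 + 1 = 75

LXXV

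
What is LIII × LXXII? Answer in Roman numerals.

LIII = 53
LXXII = 72
53 × 72 = 3816

MMMDCCCXVI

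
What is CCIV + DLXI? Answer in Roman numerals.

CCIV = 204
DLXI = 561
204 + 561 = 765

DCCLXV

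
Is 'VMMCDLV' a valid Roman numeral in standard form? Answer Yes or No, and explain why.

'VMMCDLV': V should not appear more than once

No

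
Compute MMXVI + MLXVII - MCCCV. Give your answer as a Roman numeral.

MMXVI = 2016, MLXVII = 1067, MCCCV = 1305
2016 + 1067 = 3083
3083 - 1305 = 1778

MDCCLXXVIII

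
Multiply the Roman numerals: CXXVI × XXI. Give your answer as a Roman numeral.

CXXVI = 126
XXI = 21
126 × 21 = 2646

MMDCXLVI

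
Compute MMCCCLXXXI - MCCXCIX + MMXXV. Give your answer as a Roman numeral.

MMCCCLXXXI = 2381, MCCXCIX = 1299, MMXXV = 2025
2381 - 1299 = 1082
1082 + 2025 = 3107

MMMCVII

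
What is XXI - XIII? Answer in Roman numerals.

XXI = 21
XIII = 13
21 - 13 = 8

VIII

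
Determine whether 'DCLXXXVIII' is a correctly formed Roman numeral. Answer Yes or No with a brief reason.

'DCLXXXVIII': Check the rules: uses only the symbols I, V, X, L, C, D, M; no symbol is repeated more than three times in a row; V, L and D each appear at most once; no smaller symbol precedes a larger one (values never increase from left to right). Value: D (500) + C (100) + L (50) + X (10) + X (10) + X (10) + V (5) + I (1) + I (1) + I (1) = 688. So it is a valid standard Roman numeral.

Yes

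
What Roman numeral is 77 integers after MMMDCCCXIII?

MMMDCCCXIII = 3813
3813 + 77 = 3890

MMMDCCCXC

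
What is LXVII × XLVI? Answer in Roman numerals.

LXVII = 67
XLVI = 46
67 × 46 = 3082

MMMLXXXII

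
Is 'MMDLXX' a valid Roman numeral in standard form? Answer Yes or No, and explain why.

'MMDLXX': Check the rules: uses only the symbols I, V, X, L, C, D, M; no symbol is repeated more than three times in a row; V, L and D each appear at most once; no smaller symbol precedes a larger one (values never increase from left to right). Value: M (1000) + M (1000) + D (500) + L (50) + X (10) + X (10) = 2570. So it is a valid standard Roman numeral.

Yes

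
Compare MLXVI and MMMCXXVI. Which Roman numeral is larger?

MLXVI = 1066
MMMCXXVI = 3126
3126 is larger

MMMCXXVI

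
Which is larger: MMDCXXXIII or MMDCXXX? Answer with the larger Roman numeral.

MMDCXXXIII = 2633
MMDCXXX = 2630
2633 is larger

MMDCXXXIII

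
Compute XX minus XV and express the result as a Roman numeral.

XX = 20
XV = 15
20 - 15 = 5

V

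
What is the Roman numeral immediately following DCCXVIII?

DCCXVIII = 718, so the next integer is 718 + 1 = 719

DCCXIX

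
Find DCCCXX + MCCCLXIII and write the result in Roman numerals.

DCCCXX = 820
MCCCLXIII = 1363
820 + 1363 = 2183

MMCLXXXIII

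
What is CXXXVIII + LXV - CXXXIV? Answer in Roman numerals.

CXXXVIII = 138, LXV = 65, CXXXIV = 134
138 + 65 = 203
203 - 134 = 69

LXIX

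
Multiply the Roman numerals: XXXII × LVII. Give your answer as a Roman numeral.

XXXII = 32
LVII = 57
32 × 57 = 1824

MDCCCXXIV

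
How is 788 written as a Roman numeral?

Convert 788 to Roman numerals:
  788 contains 1×500 (D)
  288 contains 2×100 (CC)
  88 contains 1×50 (L)
  38 contains 3×10 (XXX)
  8 contains 1×5 (V)
  3 contains 3×1 (III)

DCCLXXXVIII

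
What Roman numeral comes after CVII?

CVII = 107; next is 108

CVIII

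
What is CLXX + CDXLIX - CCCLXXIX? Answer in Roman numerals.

CLXX = 170, CDXLIX = 449, CCCLXXIX = 379
170 + 449 = 619
619 - 379 = 240

CCXL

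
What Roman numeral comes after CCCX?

CCCX = 310; next is 311

CCCXI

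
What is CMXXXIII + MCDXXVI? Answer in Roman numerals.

CMXXXIII = 933
MCDXXVI = 1426
933 + 1426 = 2359

MMCCCLIX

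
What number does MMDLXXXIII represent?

MMDLXXXIII: M=1000, M=1000, D=500, L=50, X=10, X=10, X=10, I=1, I=1, I=1
1000 + 1000 + 500 + 50 + 10 + 10 + 10 + 1 + 1 + 1 = 2583

2583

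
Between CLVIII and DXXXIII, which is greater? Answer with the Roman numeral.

CLVIII = 158
DXXXIII = 533
533 is larger

DXXXIII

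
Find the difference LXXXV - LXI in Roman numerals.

LXXXV = 85
LXI = 61
85 - 61 = 24

XXIV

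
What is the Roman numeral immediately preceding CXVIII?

CXVIII = 118; previous is 117

CXVII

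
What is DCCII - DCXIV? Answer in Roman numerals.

DCCII = 702
DCXIV = 614
702 - 614 = 88

LXXXVIII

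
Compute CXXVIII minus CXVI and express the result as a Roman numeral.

CXXVIII = 128
CXVI = 116
128 - 116 = 12

XII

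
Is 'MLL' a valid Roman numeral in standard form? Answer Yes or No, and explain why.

'MLL': L should not appear more than once

No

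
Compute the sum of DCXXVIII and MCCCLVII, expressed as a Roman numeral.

DCXXVIII = 628
MCCCLVII = 1357
628 + 1357 = 1985

MCMLXXXV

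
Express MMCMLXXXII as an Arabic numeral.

MMCMLXXXII: M=1000, M=1000, CM=900, L=50, X=10, X=10, X=10, I=1, I=1
1000 + 1000 + 900 + 50 + 10 + 10 + 10 + 1 + 1 = 2982

2982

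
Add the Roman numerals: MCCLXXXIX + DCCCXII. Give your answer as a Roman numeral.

MCCLXXXIX = 1289
DCCCXII = 812
1289 + 812 = 2101

MMCI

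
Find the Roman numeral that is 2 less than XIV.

XIV = 14
14 - 2 = 12

XII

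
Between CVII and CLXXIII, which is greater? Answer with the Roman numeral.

CVII = 107
CLXXIII = 173
173 is larger

CLXXIII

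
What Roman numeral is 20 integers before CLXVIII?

CLXVIII = 168
168 - 20 = 148

CXLVIII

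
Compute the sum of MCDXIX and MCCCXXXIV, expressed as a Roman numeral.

MCDXIX = 1419
MCCCXXXIV = 1334
1419 + 1334 = 2753

MMDCCLIII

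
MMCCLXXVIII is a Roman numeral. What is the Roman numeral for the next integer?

MMCCLXXVIII = 2278, so the next integer is 2278 + 1 = 2279

MMCCLXXIX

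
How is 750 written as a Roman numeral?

Convert 750 to Roman numerals:
  750 contains 1×500 (D)
  250 contains 2×100 (CC)
  50 contains 1×50 (L)

DCCL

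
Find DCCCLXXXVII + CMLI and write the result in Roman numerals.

DCCCLXXXVII = 887
CMLI = 951
887 + 951 = 1838

MDCCCXXXVIII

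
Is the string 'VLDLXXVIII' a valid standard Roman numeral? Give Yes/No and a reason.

'VLDLXXVIII': V should not appear more than once

No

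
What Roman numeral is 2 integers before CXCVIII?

CXCVIII = 198
198 - 2 = 196

CXCVI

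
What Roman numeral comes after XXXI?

XXXI = 31; next is 32

XXXII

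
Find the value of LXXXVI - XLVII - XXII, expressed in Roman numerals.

LXXXVI = 86, XLVII = 47, XXII = 22
86 - 47 = 39
39 - 22 = 17

XVII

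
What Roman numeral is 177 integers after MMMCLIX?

MMMCLIX = 3159
3159 + 177 = 3336

MMMCCCXXXVI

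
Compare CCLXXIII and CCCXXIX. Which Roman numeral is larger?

CCLXXIII = 273
CCCXXIX = 329
329 is larger

CCCXXIX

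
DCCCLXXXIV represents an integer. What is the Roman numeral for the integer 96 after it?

DCCCLXXXIV = 884
884 + 96 = 980

CMLXXX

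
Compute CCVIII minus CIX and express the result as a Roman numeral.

CCVIII = 208
CIX = 109
208 - 109 = 99

XCIX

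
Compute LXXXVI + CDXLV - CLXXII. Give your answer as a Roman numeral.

LXXXVI = 86, CDXLV = 445, CLXXII = 172
86 + 445 = 531
531 - 172 = 359

CCCLIX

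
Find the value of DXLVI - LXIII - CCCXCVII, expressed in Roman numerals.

DXLVI = 546, LXIII = 63, CCCXCVII = 397
546 - 63 = 483
483 - 397 = 86

LXXXVI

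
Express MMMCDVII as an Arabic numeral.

MMMCDVII: M=1000, M=1000, M=1000, CD=400, V=5, I=1, I=1
1000 + 1000 + 1000 + 400 + 5 + 1 + 1 = 3407

3407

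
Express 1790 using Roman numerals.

Convert 1790 to Roman numerals:
  1790 contains 1×1000 (M)
  790 contains 1×500 (D)
  290 contains 2×100 (CC)
  90 contains 1×90 (XC)

MDCCXC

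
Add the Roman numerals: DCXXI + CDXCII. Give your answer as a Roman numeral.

DCXXI = 621
CDXCII = 492
621 + 492 = 1113

MCXIII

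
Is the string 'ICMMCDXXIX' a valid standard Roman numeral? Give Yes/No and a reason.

'ICMMCDXXIX': Invalid subtractive combination: IC

No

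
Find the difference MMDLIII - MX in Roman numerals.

MMDLIII = 2553
MX = 1010
2553 - 1010 = 1543

MDXLIII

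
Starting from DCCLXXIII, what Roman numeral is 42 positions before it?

DCCLXXIII = 773
773 - 42 = 731

DCCXXXI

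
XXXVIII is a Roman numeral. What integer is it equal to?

XXXVIII: X=10, X=10, X=10, V=5, I=1, I=1, I=1
10 + 10 + 10 + 5 + 1 + 1 + 1 = 38

38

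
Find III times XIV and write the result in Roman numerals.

III = 3
XIV = 14
3 × 14 = 42

XLII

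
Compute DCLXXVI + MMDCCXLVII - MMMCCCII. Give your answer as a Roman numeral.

DCLXXVI = 676, MMDCCXLVII = 2747, MMMCCCII = 3302
676 + 2747 = 3423
3423 - 3302 = 121

CXXI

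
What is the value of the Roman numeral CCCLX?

CCCLX: C=100, C=100, C=100, L=50, X=10
100 + 100 + 100 + 50 + 10 = 360

360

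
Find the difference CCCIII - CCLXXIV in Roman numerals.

CCCIII = 303
CCLXXIV = 274
303 - 274 = 29

XXIX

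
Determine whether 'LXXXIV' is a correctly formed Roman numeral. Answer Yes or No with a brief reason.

'LXXXIV': Check the rules: uses only the symbols I, V, X, L, C, D, M; no symbol is repeated more than three times in a row; V, L and D each appear at most once; the only place a smaller symbol precedes a larger one is the allowed subtractive pair IV, the symbol right after such a pair (if any) is smaller than the pair's first symbol, and otherwise the values never increase from left to right. Value: L (50) + X (10) + X (10) + X (10) + IV (4) = 84. So it is a valid standard Roman numeral.

Yes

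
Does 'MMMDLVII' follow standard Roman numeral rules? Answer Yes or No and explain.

'MMMDLVII': Check the rules: uses only the symbols I, V, X, L, C, D, M; no symbol is repeated more than three times in a row; V, L and D each appear at most once; no smaller symbol precedes a larger one (values never increase from left to right). Value: M (1000) + M (1000) + M (1000) + D (500) + L (50) + V (5) + I (1) + I (1) = 3557. So it is a valid standard Roman numeral.

Yes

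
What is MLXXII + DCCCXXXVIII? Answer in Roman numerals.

MLXXII = 1072
DCCCXXXVIII = 838
1072 + 838 = 1910

MCMX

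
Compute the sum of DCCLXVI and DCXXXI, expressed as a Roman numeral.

DCCLXVI = 766
DCXXXI = 631
766 + 631 = 1397

MCCCXCVII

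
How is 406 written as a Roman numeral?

Convert 406 to Roman numerals:
  406 contains 1×400 (CD)
  6 contains 1×5 (V)
  1 contains 1×1 (I)

CDVI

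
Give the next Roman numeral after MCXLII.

MCXLII = 1142, so the next integer is 1142 + 1 = 1143

MCXLIII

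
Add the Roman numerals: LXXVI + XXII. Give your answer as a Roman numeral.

LXXVI = 76
XXII = 22
76 + 22 = 98

XCVIII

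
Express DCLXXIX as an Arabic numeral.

DCLXXIX: D=500, C=100, L=50, X=10, X=10, IX=9
500 + 100 + 50 + 10 + 10 + 9 = 679

679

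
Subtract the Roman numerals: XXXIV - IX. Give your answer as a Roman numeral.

XXXIV = 34
IX = 9
34 - 9 = 25

XXV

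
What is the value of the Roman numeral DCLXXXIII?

DCLXXXIII: D=500, C=100, L=50, X=10, X=10, X=10, I=1, I=1, I=1
500 + 100 + 50 + 10 + 10 + 10 + 1 + 1 + 1 = 683

683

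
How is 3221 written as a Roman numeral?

Convert 3221 to Roman numerals:
  3221 contains 3×1000 (MMM)
  221 contains 2×100 (CC)
  21 contains 2×10 (XX)
  1 contains 1×1 (I)

MMMCCXXI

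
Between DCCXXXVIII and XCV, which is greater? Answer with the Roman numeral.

DCCXXXVIII = 738
XCV = 95
738 is larger

DCCXXXVIII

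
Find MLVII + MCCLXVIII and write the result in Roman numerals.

MLVII = 1057
MCCLXVIII = 1268
1057 + 1268 = 2325

MMCCCXXV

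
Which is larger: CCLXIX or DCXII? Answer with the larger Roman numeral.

CCLXIX = 269
DCXII = 612
612 is larger

DCXII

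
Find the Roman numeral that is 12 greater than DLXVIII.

DLXVIII = 568
568 + 12 = 580

DLXXX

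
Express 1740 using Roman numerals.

Convert 1740 to Roman numerals:
  1740 contains 1×1000 (M)
  740 contains 1×500 (D)
  240 contains 2×100 (CC)
  40 contains 1×40 (XL)

MDCCXL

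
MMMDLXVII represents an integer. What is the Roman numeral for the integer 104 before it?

MMMDLXVII = 3567
3567 - 104 = 3463

MMMCDLXIII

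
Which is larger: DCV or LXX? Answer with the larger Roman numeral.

DCV = 605
LXX = 70
605 is larger

DCV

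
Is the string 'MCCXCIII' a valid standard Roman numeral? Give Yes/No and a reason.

'MCCXCIII': Check the rules: uses only the symbols I, V, X, L, C, D, M; no symbol is repeated more than three times in a row; V, L and D each appear at most once; the only place a smaller symbol precedes a larger one is the allowed subtractive pair XC, the symbol right after such a pair (if any) is smaller than the pair's first symbol, and otherwise the values never increase from left to right. Value: M (1000) + C (100) + C (100) + XC (90) + I (1) + I (1) + I (1) = 1293. So it is a valid standard Roman numeral.

Yes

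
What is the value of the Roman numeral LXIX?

LXIX: L=50, X=10, IX=9
50 + 10 + 9 = 69

69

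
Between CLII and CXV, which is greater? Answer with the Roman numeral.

CLII = 152
CXV = 115
152 is larger

CLII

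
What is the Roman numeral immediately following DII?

DII = 502, so the next integer is 502 + 1 = 503

DIII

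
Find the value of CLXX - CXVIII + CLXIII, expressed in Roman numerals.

CLXX = 170, CXVIII = 118, CLXIII = 163
170 - 118 = 52
52 + 163 = 215

CCXV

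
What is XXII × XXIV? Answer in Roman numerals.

XXII = 22
XXIV = 24
22 × 24 = 528

DXXVIII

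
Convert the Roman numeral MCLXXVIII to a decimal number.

MCLXXVIII: M=1000, C=100, L=50, X=10, X=10, V=5, I=1, I=1, I=1
1000 + 100 + 50 + 10 + 10 + 5 + 1 + 1 + 1 = 1178

1178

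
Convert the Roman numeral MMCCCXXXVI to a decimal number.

MMCCCXXXVI: M=1000, M=1000, C=100, C=100, C=100, X=10, X=10, X=10, V=5, I=1
1000 + 1000 + 100 + 100 + 100 + 10 + 10 + 10 + 5 + 1 = 2336

2336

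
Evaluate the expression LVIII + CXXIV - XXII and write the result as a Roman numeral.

LVIII = 58, CXXIV = 124, XXII = 22
58 + 124 = 182
182 - 22 = 160

CLX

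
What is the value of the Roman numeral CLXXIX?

CLXXIX: C=100, L=50, X=10, X=10, IX=9
100 + 50 + 10 + 10 + 9 = 179

179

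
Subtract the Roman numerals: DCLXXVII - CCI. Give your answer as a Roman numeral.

DCLXXVII = 677
CCI = 201
677 - 201 = 476

CDLXXVI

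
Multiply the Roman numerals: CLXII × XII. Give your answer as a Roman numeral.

CLXII = 162
XII = 12
162 × 12 = 1944

MCMXLIV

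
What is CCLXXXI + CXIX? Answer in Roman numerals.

CCLXXXI = 281
CXIX = 119
281 + 119 = 400

CD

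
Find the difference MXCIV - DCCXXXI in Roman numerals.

MXCIV = 1094
DCCXXXI = 731
1094 - 731 = 363

CCCLXIII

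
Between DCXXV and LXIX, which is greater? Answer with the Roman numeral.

DCXXV = 625
LXIX = 69
625 is larger

DCXXV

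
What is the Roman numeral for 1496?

Convert 1496 to Roman numerals:
  1496 contains 1×1000 (M)
  496 contains 1×400 (CD)
  96 contains 1×90 (XC)
  6 contains 1×5 (V)
  1 contains 1×1 (I)

MCDXCVI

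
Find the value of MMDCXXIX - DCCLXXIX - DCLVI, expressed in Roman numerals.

MMDCXXIX = 2629, DCCLXXIX = 779, DCLVI = 656
2629 - 779 = 1850
1850 - 656 = 1194

MCXCIV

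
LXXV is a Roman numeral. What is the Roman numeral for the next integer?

LXXV = 75; next is 76

LXXVI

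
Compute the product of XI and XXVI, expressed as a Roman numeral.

XI = 11
XXVI = 26
11 × 26 = 286

CCLXXXVI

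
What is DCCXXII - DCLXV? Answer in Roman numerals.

DCCXXII = 722
DCLXV = 665
722 - 665 = 57

LVII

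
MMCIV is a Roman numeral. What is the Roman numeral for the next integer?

MMCIV = 2104, so the next integer is 2104 + 1 = 2105

MMCV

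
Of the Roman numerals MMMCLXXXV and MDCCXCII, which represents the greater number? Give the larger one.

MMMCLXXXV = 3185
MDCCXCII = 1792
3185 is larger

MMMCLXXXV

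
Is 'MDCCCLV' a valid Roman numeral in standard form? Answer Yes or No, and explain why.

'MDCCCLV': Check the rules: uses only the symbols I, V, X, L, C, D, M; no symbol is repeated more than three times in a row; V, L and D each appear at most once; no smaller symbol precedes a larger one (values never increase from left to right). Value: M (1000) + D (500) + C (100) + C (100) + C (100) + L (50) + V (5) = 1855. So it is a valid standard Roman numeral.

Yes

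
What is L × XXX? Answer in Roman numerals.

L = 50
XXX = 30
50 × 30 = 1500

MD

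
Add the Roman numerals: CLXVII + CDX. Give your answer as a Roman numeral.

CLXVII = 167
CDX = 410
167 + 410 = 577

DLXXVII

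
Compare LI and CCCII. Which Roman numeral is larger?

LI = 51
CCCII = 302
302 is larger

CCCII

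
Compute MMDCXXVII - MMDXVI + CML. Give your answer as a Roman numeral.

MMDCXXVII = 2627, MMDXVI = 2516, CML = 950
2627 - 2516 = 111
111 + 950 = 1061

MLXI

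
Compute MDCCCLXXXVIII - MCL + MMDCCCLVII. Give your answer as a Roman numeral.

MDCCCLXXXVIII = 1888, MCL = 1150, MMDCCCLVII = 2857
1888 - 1150 = 738
738 + 2857 = 3595

MMMDXCV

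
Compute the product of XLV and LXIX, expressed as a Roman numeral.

XLV = 45
LXIX = 69
45 × 69 = 3105

MMMCV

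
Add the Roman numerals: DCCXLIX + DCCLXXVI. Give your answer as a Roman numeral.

DCCXLIX = 749
DCCLXXVI = 776
749 + 776 = 1525

MDXXV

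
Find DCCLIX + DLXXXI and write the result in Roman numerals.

DCCLIX = 759
DLXXXI = 581
759 + 581 = 1340

MCCCXL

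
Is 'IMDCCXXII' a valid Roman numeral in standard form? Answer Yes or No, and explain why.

'IMDCCXXII': Invalid subtractive combination: IM

No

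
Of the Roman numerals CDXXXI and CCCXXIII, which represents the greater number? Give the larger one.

CDXXXI = 431
CCCXXIII = 323
431 is larger

CDXXXI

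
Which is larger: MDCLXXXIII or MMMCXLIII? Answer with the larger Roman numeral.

MDCLXXXIII = 1683
MMMCXLIII = 3143
3143 is larger

MMMCXLIII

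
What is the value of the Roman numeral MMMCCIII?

MMMCCIII: M=1000, M=1000, M=1000, C=100, C=100, I=1, I=1, I=1
1000 + 1000 + 1000 + 100 + 100 + 1 + 1 + 1 = 3203

3203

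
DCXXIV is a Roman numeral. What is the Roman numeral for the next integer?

DCXXIV = 624; next is 625

DCXXV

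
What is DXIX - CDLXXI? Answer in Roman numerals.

DXIX = 519
CDLXXI = 471
519 - 471 = 48

XLVIII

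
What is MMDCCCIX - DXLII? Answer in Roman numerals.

MMDCCCIX = 2809
DXLII = 542
2809 - 542 = 2267

MMCCLXVII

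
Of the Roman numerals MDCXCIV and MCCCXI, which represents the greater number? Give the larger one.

MDCXCIV = 1694
MCCCXI = 1311
1694 is larger

MDCXCIV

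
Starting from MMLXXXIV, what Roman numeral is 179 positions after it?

MMLXXXIV = 2084
2084 + 179 = 2263

MMCCLXIII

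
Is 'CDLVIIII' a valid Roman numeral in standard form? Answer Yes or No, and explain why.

'CDLVIIII': More than 3 consecutive I's

No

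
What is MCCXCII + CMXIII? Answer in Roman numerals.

MCCXCII = 1292
CMXIII = 913
1292 + 913 = 2205

MMCCV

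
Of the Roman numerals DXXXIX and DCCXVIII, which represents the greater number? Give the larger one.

DXXXIX = 539
DCCXVIII = 718
718 is larger

DCCXVIII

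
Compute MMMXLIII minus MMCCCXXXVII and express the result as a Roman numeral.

MMMXLIII = 3043
MMCCCXXXVII = 2337
3043 - 2337 = 706

DCCVI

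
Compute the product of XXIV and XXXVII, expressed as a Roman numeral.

XXIV = 24
XXXVII = 37
24 × 37 = 888

DCCCLXXXVIII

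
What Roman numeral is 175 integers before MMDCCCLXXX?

MMDCCCLXXX = 2880
2880 - 175 = 2705

MMDCCV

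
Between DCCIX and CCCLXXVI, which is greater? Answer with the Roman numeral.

DCCIX = 709
CCCLXXVI = 376
709 is larger

DCCIX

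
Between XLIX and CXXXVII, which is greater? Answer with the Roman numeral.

XLIX = 49
CXXXVII = 137
137 is larger

CXXXVII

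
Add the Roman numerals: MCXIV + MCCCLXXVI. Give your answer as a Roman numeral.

MCXIV = 1114
MCCCLXXVI = 1376
1114 + 1376 = 2490

MMCDXC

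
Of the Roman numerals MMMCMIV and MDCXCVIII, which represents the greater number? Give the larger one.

MMMCMIV = 3904
MDCXCVIII = 1698
3904 is larger

MMMCMIV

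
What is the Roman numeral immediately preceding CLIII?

CLIII = 153, so the previous integer is 153 - 1 = 152

CLII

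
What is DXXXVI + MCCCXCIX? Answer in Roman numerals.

DXXXVI = 536
MCCCXCIX = 1399
536 + 1399 = 1935

MCMXXXV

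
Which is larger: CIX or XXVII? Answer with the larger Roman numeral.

CIX = 109
XXVII = 27
109 is larger

CIX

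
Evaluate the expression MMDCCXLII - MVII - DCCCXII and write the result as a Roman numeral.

MMDCCXLII = 2742, MVII = 1007, DCCCXII = 812
2742 - 1007 = 1735
1735 - 812 = 923

CMXXIII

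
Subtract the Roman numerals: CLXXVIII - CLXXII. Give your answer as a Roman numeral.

CLXXVIII = 178
CLXXII = 172
178 - 172 = 6

VI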